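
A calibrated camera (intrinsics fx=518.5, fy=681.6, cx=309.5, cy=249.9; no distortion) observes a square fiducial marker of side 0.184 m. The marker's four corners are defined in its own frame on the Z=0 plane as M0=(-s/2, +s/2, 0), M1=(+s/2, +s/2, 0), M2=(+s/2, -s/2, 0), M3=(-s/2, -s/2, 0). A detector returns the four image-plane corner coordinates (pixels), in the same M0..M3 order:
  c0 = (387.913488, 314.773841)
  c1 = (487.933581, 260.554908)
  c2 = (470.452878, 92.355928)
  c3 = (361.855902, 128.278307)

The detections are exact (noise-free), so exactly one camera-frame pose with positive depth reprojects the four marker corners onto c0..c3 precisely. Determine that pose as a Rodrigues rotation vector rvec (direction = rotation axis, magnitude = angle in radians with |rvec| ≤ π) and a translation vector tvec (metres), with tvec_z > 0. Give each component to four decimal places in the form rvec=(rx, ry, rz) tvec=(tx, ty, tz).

Intrinsics K: fx=518.5, fy=681.6, cx=309.5, cy=249.9
Marker side s = 0.184 m; corners in marker frame (Z=0):
  M0 = (-0.0920, +0.0920, 0)
  M1 = (+0.0920, +0.0920, 0)
  M2 = (+0.0920, -0.0920, 0)
  M3 = (-0.0920, -0.0920, 0)
Detected image corners:
  c0 = (387.913488, 314.773841) px
  c1 = (487.933581, 260.554908) px
  c2 = (470.452878, 92.355928) px
  c3 = (361.855902, 128.278307) px
Planar DLT: solve 8×8 A·h = b for H (H[2,2]=1):
  H  [+839.65731 +250.70747 +430.42495]
  H  [-118.96749 +1023.24875 +200.21872]
  H  [+0.64030 +0.31325 +1.00000]
B = K⁻¹H; ‖b₁‖=1.451949, ‖b₂‖=1.451949; λ = 2/(‖b₁‖+‖b₂‖) = 0.688729, sign → tz>0 ⇒ λ=+0.688729
r₁ = λ·B[:,0] = (+0.85209,-0.28190,+0.44100); r₂ = λ·B[:,1] = (+0.20424,+0.95485,+0.21574)
r₃ = r₁×r₂ = (-0.48190,-0.09377,+0.87119); SVD([r₁ r₂ r₃]) → R = UVᵀ:
  R  [+0.85209 +0.20424 -0.48190]
  R  [-0.28190 +0.95485 -0.09377]
  R  [+0.44100 +0.21574 +0.87119]
t = (+0.16063, -0.05020, +0.68873) m
tr R = 2.678134; θ = arccos((tr R − 1)/2) = 0.575231 rad = 32.958°
axis k = ((R−Rᵀ)₃₂, (R−Rᵀ)₁₃, (R−Rᵀ)₂₁) / (2 sinθ) = (+0.284461, -0.848209, -0.446791)
rvec = θ·k = (+0.163631, -0.487916, -0.257008)

rvec=(0.1636, -0.4879, -0.2570) tvec=(0.1606, -0.0502, 0.6887)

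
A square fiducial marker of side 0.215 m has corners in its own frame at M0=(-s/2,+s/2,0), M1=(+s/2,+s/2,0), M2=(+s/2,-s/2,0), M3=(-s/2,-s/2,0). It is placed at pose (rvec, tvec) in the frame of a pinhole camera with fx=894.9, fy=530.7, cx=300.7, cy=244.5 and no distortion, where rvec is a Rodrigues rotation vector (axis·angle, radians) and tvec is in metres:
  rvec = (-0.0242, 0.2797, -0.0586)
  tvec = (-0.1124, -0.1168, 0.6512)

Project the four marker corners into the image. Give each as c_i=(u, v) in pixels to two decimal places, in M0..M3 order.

c0=(23.66, 242.20) c1=(295.77, 230.69) c2=(279.06, 48.66) c3=(11.14, 75.79)

Intrinsics K: fx=894.9, fy=530.7, cx=300.7, cy=244.5
Marker side s = 0.215 m; corners in marker frame (Z=0):
  M0 = (-0.1075, +0.1075, 0)
  M1 = (+0.1075, +0.1075, 0)
  M2 = (+0.1075, -0.1075, 0)
  M3 = (-0.1075, -0.1075, 0)
rvec = (-0.0242, 0.2797, -0.0586), |rvec| = θ = 0.28680 rad = 16.432°
Rodrigues: sinθ=0.28288, 1−cosθ=0.04084; R = I + sinθ·[k]× + (1−cosθ)·[k]×²:
    [+0.95945 +0.05444 +0.27659]
    [-0.06116 +0.99800 +0.01573]
    [-0.27518 -0.03201 +0.96086]
t = (-0.1124, -0.1168, 0.6512) m
M0: Pc = R·M0+t = (-0.20969, -0.00294, +0.67734); u = 894.9·(-0.20969)/0.67734 + 300.7 = 23.6606, v = 530.7·(-0.00294)/0.67734 + 244.5 = 242.1967
M1: Pc = R·M1+t = (-0.00341, -0.01609, +0.61818); u = 894.9·(-0.00341)/0.61818 + 300.7 = 295.7673, v = 530.7·(-0.01609)/0.61818 + 244.5 = 230.6874
M2: Pc = R·M2+t = (-0.01511, -0.23066, +0.62506); u = 894.9·(-0.01511)/0.62506 + 300.7 = 279.0645, v = 530.7·(-0.23066)/0.62506 + 244.5 = 48.6604
M3: Pc = R·M3+t = (-0.22139, -0.21751, +0.68422); u = 894.9·(-0.22139)/0.68422 + 300.7 = 11.1388, v = 530.7·(-0.21751)/0.68422 + 244.5 = 75.7934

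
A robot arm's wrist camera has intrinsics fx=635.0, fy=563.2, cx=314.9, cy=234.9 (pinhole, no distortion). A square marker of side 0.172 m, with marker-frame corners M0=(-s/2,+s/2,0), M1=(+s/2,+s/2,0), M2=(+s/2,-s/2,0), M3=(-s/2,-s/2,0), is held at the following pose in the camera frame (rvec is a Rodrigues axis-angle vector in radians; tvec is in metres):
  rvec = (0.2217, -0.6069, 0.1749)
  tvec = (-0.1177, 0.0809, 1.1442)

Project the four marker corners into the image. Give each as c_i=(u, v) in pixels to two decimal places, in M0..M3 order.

Intrinsics K: fx=635.0, fy=563.2, cx=314.9, cy=234.9
Marker side s = 0.172 m; corners in marker frame (Z=0):
  M0 = (-0.0860, +0.0860, 0)
  M1 = (+0.0860, +0.0860, 0)
  M2 = (+0.0860, -0.0860, 0)
  M3 = (-0.0860, -0.0860, 0)
rvec = (0.2217, -0.6069, 0.1749), |rvec| = θ = 0.66938 rad = 38.353°
Rodrigues: sinθ=0.62050, 1−cosθ=0.21579; R = I + sinθ·[k]× + (1−cosθ)·[k]×²:
    [+0.80788 -0.22693 -0.54391]
    [+0.09733 +0.96160 -0.25663]
    [+0.58126 +0.15439 +0.79894]
t = (-0.1177, 0.0809, 1.1442) m
M0: Pc = R·M0+t = (-0.20669, +0.15523, +1.10749); u = 635.0·(-0.20669)/1.10749 + 314.9 = 196.3884, v = 563.2·(+0.15523)/1.10749 + 234.9 = 313.8388
M1: Pc = R·M1+t = (-0.06774, +0.17197, +1.20747); u = 635.0·(-0.06774)/1.20747 + 314.9 = 279.2768, v = 563.2·(+0.17197)/1.20747 + 234.9 = 315.1111
M2: Pc = R·M2+t = (-0.02871, +0.00657, +1.18091); u = 635.0·(-0.02871)/1.18091 + 314.9 = 299.4639, v = 563.2·(+0.00657)/1.18091 + 234.9 = 238.0348
M3: Pc = R·M3+t = (-0.16766, -0.01017, +1.08093); u = 635.0·(-0.16766)/1.08093 + 314.9 = 216.4063, v = 563.2·(-0.01017)/1.08093 + 234.9 = 229.6024

c0=(196.39, 313.84) c1=(279.28, 315.11) c2=(299.46, 238.03) c3=(216.41, 229.60)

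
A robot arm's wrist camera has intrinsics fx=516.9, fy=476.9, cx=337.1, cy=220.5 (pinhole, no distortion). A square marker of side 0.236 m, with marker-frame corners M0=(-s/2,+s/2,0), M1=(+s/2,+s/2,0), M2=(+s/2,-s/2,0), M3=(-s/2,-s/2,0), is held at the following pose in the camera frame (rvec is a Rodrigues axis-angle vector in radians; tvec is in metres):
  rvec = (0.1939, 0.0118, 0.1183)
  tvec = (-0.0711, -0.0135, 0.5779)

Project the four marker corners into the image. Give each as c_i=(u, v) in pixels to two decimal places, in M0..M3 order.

Intrinsics K: fx=516.9, fy=476.9, cx=337.1, cy=220.5
Marker side s = 0.236 m; corners in marker frame (Z=0):
  M0 = (-0.1180, +0.1180, 0)
  M1 = (+0.1180, +0.1180, 0)
  M2 = (+0.1180, -0.1180, 0)
  M3 = (-0.1180, -0.1180, 0)
rvec = (0.1939, 0.0118, 0.1183), |rvec| = θ = 0.22745 rad = 13.032°
Rodrigues: sinθ=0.22549, 1−cosθ=0.02575; R = I + sinθ·[k]× + (1−cosθ)·[k]×²:
    [+0.99296 -0.11614 +0.02312]
    [+0.11842 +0.97431 -0.19154]
    [-0.00028 +0.19293 +0.98121]
t = (-0.0711, -0.0135, 0.5779) m
M0: Pc = R·M0+t = (-0.20197, +0.08750, +0.60070); u = 516.9·(-0.20197)/0.60070 + 337.1 = 163.3011, v = 476.9·(+0.08750)/0.60070 + 220.5 = 289.9634
M1: Pc = R·M1+t = (+0.03236, +0.11544, +0.60063); u = 516.9·(+0.03236)/0.60063 + 337.1 = 364.9529, v = 476.9·(+0.11544)/0.60063 + 220.5 = 312.1613
M2: Pc = R·M2+t = (+0.05977, -0.11450, +0.55510); u = 516.9·(+0.05977)/0.55510 + 337.1 = 392.7610, v = 476.9·(-0.11450)/0.55510 + 220.5 = 122.1345
M3: Pc = R·M3+t = (-0.17456, -0.14244, +0.55517); u = 516.9·(-0.17456)/0.55517 + 337.1 = 174.5679, v = 476.9·(-0.14244)/0.55517 + 220.5 = 98.1387

c0=(163.30, 289.96) c1=(364.95, 312.16) c2=(392.76, 122.13) c3=(174.57, 98.14)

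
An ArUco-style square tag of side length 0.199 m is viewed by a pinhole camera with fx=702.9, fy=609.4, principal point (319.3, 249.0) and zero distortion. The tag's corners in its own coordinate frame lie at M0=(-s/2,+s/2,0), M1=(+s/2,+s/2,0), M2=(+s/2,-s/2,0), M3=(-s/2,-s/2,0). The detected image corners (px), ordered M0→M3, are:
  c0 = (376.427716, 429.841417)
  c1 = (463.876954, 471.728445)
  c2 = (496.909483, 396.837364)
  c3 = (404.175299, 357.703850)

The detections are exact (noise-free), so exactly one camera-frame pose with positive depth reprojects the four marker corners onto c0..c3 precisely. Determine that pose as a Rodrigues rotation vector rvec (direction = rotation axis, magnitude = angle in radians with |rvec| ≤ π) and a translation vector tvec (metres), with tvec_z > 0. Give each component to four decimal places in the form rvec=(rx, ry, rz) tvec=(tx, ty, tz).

Intrinsics K: fx=702.9, fy=609.4, cx=319.3, cy=249.0
Marker side s = 0.199 m; corners in marker frame (Z=0):
  M0 = (-0.0995, +0.0995, 0)
  M1 = (+0.0995, +0.0995, 0)
  M2 = (+0.0995, -0.0995, 0)
  M3 = (-0.0995, -0.0995, 0)
Detected image corners:
  c0 = (376.427716, 429.841417) px
  c1 = (463.876954, 471.728445) px
  c2 = (496.909483, 396.837364) px
  c3 = (404.175299, 357.703850) px
Planar DLT: solve 8×8 A·h = b for H (H[2,2]=1):
  H  [+323.73449 -67.41376 +433.72716]
  H  [+81.27758 +449.96644 +414.14515]
  H  [-0.29569 +0.19504 +1.00000]
B = K⁻¹H; ‖b₁‖=0.711299, ‖b₂‖=0.711299; λ = 2/(‖b₁‖+‖b₂‖) = 1.405878, sign → tz>0 ⇒ λ=+1.405878
r₁ = λ·B[:,0] = (+0.83635,+0.35737,-0.41571); r₂ = λ·B[:,1] = (-0.25939,+0.92603,+0.27420)
r₃ = r₁×r₂ = (+0.48295,-0.12149,+0.86718); SVD([r₁ r₂ r₃]) → R = UVᵀ:
  R  [+0.83635 -0.25939 +0.48295]
  R  [+0.35737 +0.92603 -0.12149]
  R  [-0.41571 +0.27420 +0.86718]
t = (+0.22887, +0.38099, +1.40588) m
tr R = 2.629554; θ = arccos((tr R − 1)/2) = 0.618452 rad = 35.435°
axis k = ((R−Rᵀ)₃₂, (R−Rᵀ)₁₃, (R−Rᵀ)₂₁) / (2 sinθ) = (+0.341248, +0.775008, +0.531895)
rvec = θ·k = (+0.211045, +0.479306, +0.328952)

rvec=(0.2110, 0.4793, 0.3290) tvec=(0.2289, 0.3810, 1.4059)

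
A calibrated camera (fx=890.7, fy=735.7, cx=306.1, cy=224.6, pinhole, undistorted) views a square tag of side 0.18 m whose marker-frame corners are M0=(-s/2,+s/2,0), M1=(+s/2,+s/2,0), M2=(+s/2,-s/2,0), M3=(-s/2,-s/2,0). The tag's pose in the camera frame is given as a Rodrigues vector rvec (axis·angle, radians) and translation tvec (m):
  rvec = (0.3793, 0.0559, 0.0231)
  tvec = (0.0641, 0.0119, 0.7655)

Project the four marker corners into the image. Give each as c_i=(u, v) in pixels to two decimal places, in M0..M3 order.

Intrinsics K: fx=890.7, fy=735.7, cx=306.1, cy=224.6
Marker side s = 0.18 m; corners in marker frame (Z=0):
  M0 = (-0.0900, +0.0900, 0)
  M1 = (+0.0900, +0.0900, 0)
  M2 = (+0.0900, -0.0900, 0)
  M3 = (-0.0900, -0.0900, 0)
rvec = (0.3793, 0.0559, 0.0231), |rvec| = θ = 0.38409 rad = 22.007°
Rodrigues: sinθ=0.37472, 1−cosθ=0.07286; R = I + sinθ·[k]× + (1−cosθ)·[k]×²:
    [+0.99819 -0.01206 +0.05886]
    [+0.03301 +0.92868 -0.36940]
    [-0.05021 +0.37068 +0.92740]
t = (0.0641, 0.0119, 0.7655) m
M0: Pc = R·M0+t = (-0.02682, +0.09251, +0.80338); u = 890.7·(-0.02682)/0.80338 + 306.1 = 276.3614, v = 735.7·(+0.09251)/0.80338 + 224.6 = 309.3172
M1: Pc = R·M1+t = (+0.15285, +0.09845, +0.79434); u = 890.7·(+0.15285)/0.79434 + 306.1 = 477.4932, v = 735.7·(+0.09845)/0.79434 + 224.6 = 315.7839
M2: Pc = R·M2+t = (+0.15502, -0.06871, +0.72762); u = 890.7·(+0.15502)/0.72762 + 306.1 = 495.8682, v = 735.7·(-0.06871)/0.72762 + 224.6 = 155.1263
M3: Pc = R·M3+t = (-0.02465, -0.07465, +0.73666); u = 890.7·(-0.02465)/0.73666 + 306.1 = 276.2935, v = 735.7·(-0.07465)/0.73666 + 224.6 = 150.0449

c0=(276.36, 309.32) c1=(477.49, 315.78) c2=(495.87, 155.13) c3=(276.29, 150.04)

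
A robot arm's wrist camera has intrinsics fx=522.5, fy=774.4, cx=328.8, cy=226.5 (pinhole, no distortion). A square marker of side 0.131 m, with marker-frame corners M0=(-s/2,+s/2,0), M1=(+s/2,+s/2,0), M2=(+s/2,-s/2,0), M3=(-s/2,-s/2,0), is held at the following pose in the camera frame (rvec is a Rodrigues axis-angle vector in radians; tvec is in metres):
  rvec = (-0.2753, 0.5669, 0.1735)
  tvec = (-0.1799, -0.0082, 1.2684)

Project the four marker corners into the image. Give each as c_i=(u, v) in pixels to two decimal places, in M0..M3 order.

Intrinsics K: fx=522.5, fy=774.4, cx=328.8, cy=226.5
Marker side s = 0.131 m; corners in marker frame (Z=0):
  M0 = (-0.0655, +0.0655, 0)
  M1 = (+0.0655, +0.0655, 0)
  M2 = (+0.0655, -0.0655, 0)
  M3 = (-0.0655, -0.0655, 0)
rvec = (-0.2753, 0.5669, 0.1735), |rvec| = θ = 0.65366 rad = 37.452°
Rodrigues: sinθ=0.60809, 1−cosθ=0.20613; R = I + sinθ·[k]× + (1−cosθ)·[k]×²:
    [+0.83043 -0.23670 +0.50434]
    [+0.08611 +0.94891 +0.30356]
    [-0.55043 -0.20866 +0.80839]
t = (-0.1799, -0.0082, 1.2684) m
M0: Pc = R·M0+t = (-0.24980, +0.04831, +1.29079); u = 522.5·(-0.24980)/1.29079 + 328.8 = 227.6841, v = 774.4·(+0.04831)/1.29079 + 226.5 = 255.4854
M1: Pc = R·M1+t = (-0.14101, +0.05959, +1.21868); u = 522.5·(-0.14101)/1.21868 + 328.8 = 268.3427, v = 774.4·(+0.05959)/1.21868 + 226.5 = 264.3686
M2: Pc = R·M2+t = (-0.11000, -0.06471, +1.24601); u = 522.5·(-0.11000)/1.24601 + 328.8 = 282.6717, v = 774.4·(-0.06471)/1.24601 + 226.5 = 186.2805
M3: Pc = R·M3+t = (-0.21879, -0.07599, +1.31812); u = 522.5·(-0.21879)/1.31812 + 328.8 = 242.0724, v = 774.4·(-0.07599)/1.31812 + 226.5 = 181.8532

c0=(227.68, 255.49) c1=(268.34, 264.37) c2=(282.67, 186.28) c3=(242.07, 181.85)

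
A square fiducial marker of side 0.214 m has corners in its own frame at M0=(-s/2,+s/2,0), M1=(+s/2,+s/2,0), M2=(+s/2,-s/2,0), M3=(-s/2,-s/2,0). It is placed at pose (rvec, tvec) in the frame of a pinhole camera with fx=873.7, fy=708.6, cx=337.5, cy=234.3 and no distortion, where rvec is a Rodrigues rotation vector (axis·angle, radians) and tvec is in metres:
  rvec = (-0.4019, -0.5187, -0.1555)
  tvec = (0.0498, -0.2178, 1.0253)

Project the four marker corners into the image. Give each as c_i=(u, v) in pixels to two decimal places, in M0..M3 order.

Intrinsics K: fx=873.7, fy=708.6, cx=337.5, cy=234.3
Marker side s = 0.214 m; corners in marker frame (Z=0):
  M0 = (-0.1070, +0.1070, 0)
  M1 = (+0.1070, +0.1070, 0)
  M2 = (+0.1070, -0.1070, 0)
  M3 = (-0.1070, -0.1070, 0)
rvec = (-0.4019, -0.5187, -0.1555), |rvec| = θ = 0.67435 rad = 38.638°
Rodrigues: sinθ=0.62439, 1−cosθ=0.21889; R = I + sinθ·[k]× + (1−cosθ)·[k]×²:
    [+0.85886 +0.24432 -0.45019]
    [-0.04364 +0.91061 +0.41095]
    [+0.51035 -0.33330 +0.79275]
t = (0.0498, -0.2178, 1.0253) m
M0: Pc = R·M0+t = (-0.01596, -0.11570, +0.93503); u = 873.7·(-0.01596)/0.93503 + 337.5 = 322.5912, v = 708.6·(-0.11570)/0.93503 + 234.3 = 146.6219
M1: Pc = R·M1+t = (+0.16784, -0.12503, +1.04424); u = 873.7·(+0.16784)/1.04424 + 337.5 = 477.9288, v = 708.6·(-0.12503)/1.04424 + 234.3 = 149.4552
M2: Pc = R·M2+t = (+0.11556, -0.31990, +1.11557); u = 873.7·(+0.11556)/1.11557 + 337.5 = 428.0014, v = 708.6·(-0.31990)/1.11557 + 234.3 = 31.0995
M3: Pc = R·M3+t = (-0.06824, -0.31057, +1.00636); u = 873.7·(-0.06824)/1.00636 + 337.5 = 278.2551, v = 708.6·(-0.31057)/1.00636 + 234.3 = 15.6224

c0=(322.59, 146.62) c1=(477.93, 149.46) c2=(428.00, 31.10) c3=(278.26, 15.62)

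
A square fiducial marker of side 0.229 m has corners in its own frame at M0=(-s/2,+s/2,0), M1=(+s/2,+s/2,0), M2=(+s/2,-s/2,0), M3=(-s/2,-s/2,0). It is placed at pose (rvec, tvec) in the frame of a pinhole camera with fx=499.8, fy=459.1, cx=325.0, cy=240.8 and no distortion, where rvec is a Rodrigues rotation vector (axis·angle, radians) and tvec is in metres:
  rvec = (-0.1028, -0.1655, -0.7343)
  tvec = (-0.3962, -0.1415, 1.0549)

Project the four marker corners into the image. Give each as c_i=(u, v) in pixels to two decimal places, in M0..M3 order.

c0=(129.54, 248.96) c1=(215.24, 184.16) c2=(144.67, 112.75) c3=(56.74, 174.12)

Intrinsics K: fx=499.8, fy=459.1, cx=325.0, cy=240.8
Marker side s = 0.229 m; corners in marker frame (Z=0):
  M0 = (-0.1145, +0.1145, 0)
  M1 = (+0.1145, +0.1145, 0)
  M2 = (+0.1145, -0.1145, 0)
  M3 = (-0.1145, -0.1145, 0)
rvec = (-0.1028, -0.1655, -0.7343), |rvec| = θ = 0.75971 rad = 43.528°
Rodrigues: sinθ=0.68871, 1−cosθ=0.27496; R = I + sinθ·[k]× + (1−cosθ)·[k]×²:
    [+0.73007 +0.67378 -0.11407]
    [-0.65757 +0.73809 +0.15109]
    [+0.18600 -0.03530 +0.98192]
t = (-0.3962, -0.1415, 1.0549) m
M0: Pc = R·M0+t = (-0.40265, +0.01830, +1.02956); u = 499.8·(-0.40265)/1.02956 + 325.0 = 129.5362, v = 459.1·(+0.01830)/1.02956 + 240.8 = 248.9616
M1: Pc = R·M1+t = (-0.23546, -0.13228, +1.07216); u = 499.8·(-0.23546)/1.07216 + 325.0 = 215.2377, v = 459.1·(-0.13228)/1.07216 + 240.8 = 184.1569
M2: Pc = R·M2+t = (-0.38975, -0.30130, +1.08024); u = 499.8·(-0.38975)/1.08024 + 325.0 = 144.6699, v = 459.1·(-0.30130)/1.08024 + 240.8 = 112.7466
M3: Pc = R·M3+t = (-0.55694, -0.15072, +1.03764); u = 499.8·(-0.55694)/1.03764 + 325.0 = 56.7394, v = 459.1·(-0.15072)/1.03764 + 240.8 = 174.1152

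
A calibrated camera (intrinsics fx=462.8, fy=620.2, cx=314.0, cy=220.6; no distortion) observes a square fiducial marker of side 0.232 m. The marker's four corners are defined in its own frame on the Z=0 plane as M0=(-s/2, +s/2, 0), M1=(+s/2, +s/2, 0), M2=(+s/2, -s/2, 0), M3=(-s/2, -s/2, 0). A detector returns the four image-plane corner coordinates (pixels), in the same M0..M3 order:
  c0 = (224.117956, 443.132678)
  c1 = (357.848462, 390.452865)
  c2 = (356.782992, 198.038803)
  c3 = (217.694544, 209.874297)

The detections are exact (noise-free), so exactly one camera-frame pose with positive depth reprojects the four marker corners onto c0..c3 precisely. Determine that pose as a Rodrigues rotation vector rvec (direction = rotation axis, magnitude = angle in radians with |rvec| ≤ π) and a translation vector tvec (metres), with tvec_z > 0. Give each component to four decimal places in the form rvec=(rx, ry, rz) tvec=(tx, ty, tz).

rvec=(0.0898, -0.6084, -0.0458) tvec=(-0.0262, 0.0971, 0.6695)

Intrinsics K: fx=462.8, fy=620.2, cx=314.0, cy=220.6
Marker side s = 0.232 m; corners in marker frame (Z=0):
  M0 = (-0.1160, +0.1160, 0)
  M1 = (+0.1160, +0.1160, 0)
  M2 = (+0.1160, -0.1160, 0)
  M3 = (-0.1160, -0.1160, 0)
Detected image corners:
  c0 = (224.117956, 443.132678) px
  c1 = (357.848462, 390.452865) px
  c2 = (356.782992, 198.038803) px
  c3 = (217.694544, 209.874297) px
Planar DLT: solve 8×8 A·h = b for H (H[2,2]=1):
  H  [+833.31910 +57.20950 +295.86217]
  H  [+123.06973 +954.03679 +310.58784]
  H  [+0.84930 +0.14599 +1.00000]
B = K⁻¹H; ‖b₁‖=1.493700, ‖b₂‖=1.493700; λ = 2/(‖b₁‖+‖b₂‖) = 0.669479, sign → tz>0 ⇒ λ=+0.669479
r₁ = λ·B[:,0] = (+0.81969,-0.06939,+0.56859); r₂ = λ·B[:,1] = (+0.01645,+0.99508,+0.09774)
r₃ = r₁×r₂ = (-0.57257,-0.07076,+0.81679); SVD([r₁ r₂ r₃]) → R = UVᵀ:
  R  [+0.81969 +0.01645 -0.57257]
  R  [-0.06939 +0.99508 -0.07076]
  R  [+0.56859 +0.09774 +0.81679]
t = (-0.02624, +0.09714, +0.66948) m
tr R = 2.631560; θ = arccos((tr R − 1)/2) = 0.616720 rad = 35.335°
axis k = ((R−Rᵀ)₃₂, (R−Rᵀ)₁₃, (R−Rᵀ)₂₁) / (2 sinθ) = (+0.145670, -0.986546, -0.074210)
rvec = θ·k = (+0.089838, -0.608423, -0.045767)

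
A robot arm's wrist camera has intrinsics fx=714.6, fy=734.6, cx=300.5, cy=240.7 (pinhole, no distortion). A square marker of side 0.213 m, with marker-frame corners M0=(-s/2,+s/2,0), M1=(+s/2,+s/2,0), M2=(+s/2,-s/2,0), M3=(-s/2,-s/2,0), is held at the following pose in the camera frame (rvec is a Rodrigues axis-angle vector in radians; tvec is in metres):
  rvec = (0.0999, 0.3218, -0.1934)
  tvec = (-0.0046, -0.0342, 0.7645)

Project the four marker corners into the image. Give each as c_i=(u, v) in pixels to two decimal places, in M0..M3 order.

Intrinsics K: fx=714.6, fy=734.6, cx=300.5, cy=240.7
Marker side s = 0.213 m; corners in marker frame (Z=0):
  M0 = (-0.1065, +0.1065, 0)
  M1 = (+0.1065, +0.1065, 0)
  M2 = (+0.1065, -0.1065, 0)
  M3 = (-0.1065, -0.1065, 0)
rvec = (0.0999, 0.3218, -0.1934), |rvec| = θ = 0.38851 rad = 22.260°
Rodrigues: sinθ=0.37881, 1−cosθ=0.07452; R = I + sinθ·[k]× + (1−cosθ)·[k]×²:
    [+0.93040 +0.20444 +0.30423]
    [-0.17270 +0.97660 -0.12813]
    [-0.32330 +0.06668 +0.94394]
t = (-0.0046, -0.0342, 0.7645) m
M0: Pc = R·M0+t = (-0.08191, +0.08820, +0.80603); u = 714.6·(-0.08191)/0.80603 + 300.5 = 227.8775, v = 734.6·(+0.08820)/0.80603 + 240.7 = 321.0842
M1: Pc = R·M1+t = (+0.11626, +0.05142, +0.73717); u = 714.6·(+0.11626)/0.73717 + 300.5 = 413.2017, v = 734.6·(+0.05142)/0.73717 + 240.7 = 291.9368
M2: Pc = R·M2+t = (+0.07271, -0.15660, +0.72297); u = 714.6·(+0.07271)/0.72297 + 300.5 = 372.3731, v = 734.6·(-0.15660)/0.72297 + 240.7 = 81.5794
M3: Pc = R·M3+t = (-0.12546, -0.11982, +0.79183); u = 714.6·(-0.12546)/0.79183 + 300.5 = 187.2756, v = 734.6·(-0.11982)/0.79183 + 240.7 = 129.5439

c0=(227.88, 321.08) c1=(413.20, 291.94) c2=(372.37, 81.58) c3=(187.28, 129.54)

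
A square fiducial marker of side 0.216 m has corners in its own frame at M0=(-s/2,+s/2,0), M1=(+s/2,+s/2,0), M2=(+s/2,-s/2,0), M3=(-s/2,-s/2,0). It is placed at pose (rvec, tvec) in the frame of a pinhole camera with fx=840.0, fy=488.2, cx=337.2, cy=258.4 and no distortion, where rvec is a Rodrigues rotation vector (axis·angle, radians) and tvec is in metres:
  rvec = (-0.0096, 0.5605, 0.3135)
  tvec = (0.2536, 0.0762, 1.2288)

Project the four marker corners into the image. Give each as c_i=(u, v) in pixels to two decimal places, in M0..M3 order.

c0=(425.03, 314.17) c1=(556.54, 345.41) c2=(605.61, 260.34) c3=(468.06, 236.24)

Intrinsics K: fx=840.0, fy=488.2, cx=337.2, cy=258.4
Marker side s = 0.216 m; corners in marker frame (Z=0):
  M0 = (-0.1080, +0.1080, 0)
  M1 = (+0.1080, +0.1080, 0)
  M2 = (+0.1080, -0.1080, 0)
  M3 = (-0.1080, -0.1080, 0)
rvec = (-0.0096, 0.5605, 0.3135), |rvec| = θ = 0.64229 rad = 36.800°
Rodrigues: sinθ=0.59903, 1−cosθ=0.19927; R = I + sinθ·[k]× + (1−cosθ)·[k]×²:
    [+0.80077 -0.29498 +0.52130]
    [+0.28979 +0.95248 +0.09383]
    [-0.52420 +0.07593 +0.84820]
t = (0.2536, 0.0762, 1.2288) m
M0: Pc = R·M0+t = (+0.13526, +0.14777, +1.29361); u = 840.0·(+0.13526)/1.29361 + 337.2 = 425.0292, v = 488.2·(+0.14777)/1.29361 + 258.4 = 314.1676
M1: Pc = R·M1+t = (+0.30822, +0.21036, +1.18039); u = 840.0·(+0.30822)/1.18039 + 337.2 = 556.5426, v = 488.2·(+0.21036)/1.18039 + 258.4 = 345.4055
M2: Pc = R·M2+t = (+0.37194, +0.00463, +1.16399); u = 840.0·(+0.37194)/1.16399 + 337.2 = 605.6147, v = 488.2·(+0.00463)/1.16399 + 258.4 = 260.3415
M3: Pc = R·M3+t = (+0.19898, -0.05796, +1.27721); u = 840.0·(+0.19898)/1.27721 + 337.2 = 468.0622, v = 488.2·(-0.05796)/1.27721 + 258.4 = 236.2436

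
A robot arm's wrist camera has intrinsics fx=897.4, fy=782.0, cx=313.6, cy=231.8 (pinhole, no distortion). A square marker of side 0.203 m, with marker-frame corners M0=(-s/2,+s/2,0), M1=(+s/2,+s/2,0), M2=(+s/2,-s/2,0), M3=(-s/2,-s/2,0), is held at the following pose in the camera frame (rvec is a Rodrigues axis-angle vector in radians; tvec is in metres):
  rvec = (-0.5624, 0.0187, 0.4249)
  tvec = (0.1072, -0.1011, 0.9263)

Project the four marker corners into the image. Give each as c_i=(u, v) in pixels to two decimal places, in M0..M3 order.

c0=(287.67, 176.37) c1=(480.12, 245.74) c2=(536.83, 118.93) c3=(363.06, 60.27)

Intrinsics K: fx=897.4, fy=782.0, cx=313.6, cy=231.8
Marker side s = 0.203 m; corners in marker frame (Z=0):
  M0 = (-0.1015, +0.1015, 0)
  M1 = (+0.1015, +0.1015, 0)
  M2 = (+0.1015, -0.1015, 0)
  M3 = (-0.1015, -0.1015, 0)
rvec = (-0.5624, 0.0187, 0.4249), |rvec| = θ = 0.70511 rad = 40.400°
Rodrigues: sinθ=0.64812, 1−cosθ=0.23846; R = I + sinθ·[k]× + (1−cosθ)·[k]×²:
    [+0.91324 -0.39560 -0.09742]
    [+0.38551 +0.76171 +0.52075]
    [-0.13180 -0.51313 +0.84813]
t = (0.1072, -0.1011, 0.9263) m
M0: Pc = R·M0+t = (-0.02565, -0.06292, +0.88760); u = 897.4·(-0.02565)/0.88760 + 313.6 = 287.6693, v = 782.0·(-0.06292)/0.88760 + 231.8 = 176.3687
M1: Pc = R·M1+t = (+0.15974, +0.01534, +0.86084); u = 897.4·(+0.15974)/0.86084 + 313.6 = 480.1249, v = 782.0·(+0.01534)/0.86084 + 231.8 = 245.7375
M2: Pc = R·M2+t = (+0.24005, -0.13928, +0.96500); u = 897.4·(+0.24005)/0.96500 + 313.6 = 536.8305, v = 782.0·(-0.13928)/0.96500 + 231.8 = 118.9302
M3: Pc = R·M3+t = (+0.05466, -0.21754, +0.99176); u = 897.4·(+0.05466)/0.99176 + 313.6 = 363.0589, v = 782.0·(-0.21754)/0.99176 + 231.8 = 60.2683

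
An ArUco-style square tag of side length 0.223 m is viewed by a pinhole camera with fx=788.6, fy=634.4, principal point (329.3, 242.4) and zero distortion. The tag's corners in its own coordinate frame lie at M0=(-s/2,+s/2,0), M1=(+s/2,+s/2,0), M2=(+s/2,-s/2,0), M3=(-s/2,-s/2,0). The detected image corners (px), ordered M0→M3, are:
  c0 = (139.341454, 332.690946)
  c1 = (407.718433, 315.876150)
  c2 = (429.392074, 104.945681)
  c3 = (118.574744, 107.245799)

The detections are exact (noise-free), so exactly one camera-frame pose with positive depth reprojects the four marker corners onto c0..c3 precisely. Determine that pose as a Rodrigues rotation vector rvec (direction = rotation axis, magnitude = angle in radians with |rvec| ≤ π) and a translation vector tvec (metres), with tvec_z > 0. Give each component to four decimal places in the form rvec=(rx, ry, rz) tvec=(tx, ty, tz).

rvec=(0.4121, -0.2076, -0.0101) tvec=(-0.0386, -0.0185, 0.6061)

Intrinsics K: fx=788.6, fy=634.4, cx=329.3, cy=242.4
Marker side s = 0.223 m; corners in marker frame (Z=0):
  M0 = (-0.1115, +0.1115, 0)
  M1 = (+0.1115, +0.1115, 0)
  M2 = (+0.1115, -0.1115, 0)
  M3 = (-0.1115, -0.1115, 0)
Detected image corners:
  c0 = (139.341454, 332.690946) px
  c1 = (407.718433, 315.876150) px
  c2 = (429.392074, 104.945681) px
  c3 = (118.574744, 107.245799) px
Planar DLT: solve 8×8 A·h = b for H (H[2,2]=1):
  H  [+1381.21569 +174.54149 +279.02145]
  H  [+25.14820 +1118.76073 +223.01541]
  H  [+0.32712 +0.65769 +1.00000]
B = K⁻¹H; ‖b₁‖=1.649888, ‖b₂‖=1.649888; λ = 2/(‖b₁‖+‖b₂‖) = 0.606102, sign → tz>0 ⇒ λ=+0.606102
r₁ = λ·B[:,0] = (+0.97878,-0.05173,+0.19827); r₂ = λ·B[:,1] = (-0.03231,+0.91655,+0.39862)
r₃ = r₁×r₂ = (-0.20234,-0.39657,+0.89543); SVD([r₁ r₂ r₃]) → R = UVᵀ:
  R  [+0.97878 -0.03231 -0.20234]
  R  [-0.05173 +0.91655 -0.39657]
  R  [+0.19827 +0.39862 +0.89543]
t = (-0.03864, -0.01852, +0.60610) m
tr R = 2.790753; θ = arccos((tr R − 1)/2) = 0.461521 rad = 26.443°
axis k = ((R−Rᵀ)₃₂, (R−Rᵀ)₁₃, (R−Rᵀ)₂₁) / (2 sinθ) = (+0.892856, -0.449814, -0.021810)
rvec = θ·k = (+0.412071, -0.207598, -0.010066)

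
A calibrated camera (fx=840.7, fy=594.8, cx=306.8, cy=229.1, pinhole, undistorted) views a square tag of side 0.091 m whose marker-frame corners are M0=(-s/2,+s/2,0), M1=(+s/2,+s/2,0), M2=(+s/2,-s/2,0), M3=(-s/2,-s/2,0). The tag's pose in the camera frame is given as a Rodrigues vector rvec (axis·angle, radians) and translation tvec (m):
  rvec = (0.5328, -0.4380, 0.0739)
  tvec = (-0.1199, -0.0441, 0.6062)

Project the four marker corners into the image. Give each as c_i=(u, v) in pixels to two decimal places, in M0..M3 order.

c0=(72.96, 226.24) c1=(193.88, 222.74) c2=(208.62, 145.09) c3=(79.44, 143.59)

Intrinsics K: fx=840.7, fy=594.8, cx=306.8, cy=229.1
Marker side s = 0.091 m; corners in marker frame (Z=0):
  M0 = (-0.0455, +0.0455, 0)
  M1 = (+0.0455, +0.0455, 0)
  M2 = (+0.0455, -0.0455, 0)
  M3 = (-0.0455, -0.0455, 0)
rvec = (0.5328, -0.4380, 0.0739), |rvec| = θ = 0.69367 rad = 39.744°
Rodrigues: sinθ=0.63937, 1−cosθ=0.23110; R = I + sinθ·[k]× + (1−cosθ)·[k]×²:
    [+0.90524 -0.18019 -0.38480]
    [-0.04396 +0.86104 -0.50663]
    [+0.42262 +0.47554 +0.77153]
t = (-0.1199, -0.0441, 0.6062) m
M0: Pc = R·M0+t = (-0.16929, -0.00292, +0.60861); u = 840.7·(-0.16929)/0.60861 + 306.8 = 72.9553, v = 594.8·(-0.00292)/0.60861 + 229.1 = 226.2440
M1: Pc = R·M1+t = (-0.08691, -0.00692, +0.64707); u = 840.7·(-0.08691)/0.64707 + 306.8 = 193.8818, v = 594.8·(-0.00692)/0.64707 + 229.1 = 222.7362
M2: Pc = R·M2+t = (-0.07051, -0.08528, +0.60379); u = 840.7·(-0.07051)/0.60379 + 306.8 = 208.6203, v = 594.8·(-0.08528)/0.60379 + 229.1 = 145.0923
M3: Pc = R·M3+t = (-0.15289, -0.08128, +0.56533); u = 840.7·(-0.15289)/0.56533 + 306.8 = 79.4399, v = 594.8·(-0.08128)/0.56533 + 229.1 = 143.5867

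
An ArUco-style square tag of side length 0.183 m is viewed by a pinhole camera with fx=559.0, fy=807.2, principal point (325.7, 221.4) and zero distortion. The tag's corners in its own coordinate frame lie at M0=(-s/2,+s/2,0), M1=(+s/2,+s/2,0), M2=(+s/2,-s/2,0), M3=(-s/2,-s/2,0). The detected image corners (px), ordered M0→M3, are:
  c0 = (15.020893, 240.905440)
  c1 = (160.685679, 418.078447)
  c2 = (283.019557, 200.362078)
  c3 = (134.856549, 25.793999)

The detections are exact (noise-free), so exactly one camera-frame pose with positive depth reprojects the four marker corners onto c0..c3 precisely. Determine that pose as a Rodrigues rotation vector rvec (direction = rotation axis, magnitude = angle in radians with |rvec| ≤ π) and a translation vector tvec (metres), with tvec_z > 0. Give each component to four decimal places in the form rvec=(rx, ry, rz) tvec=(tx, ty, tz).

rvec=(-0.0035, 0.0473, 0.6827) tvec=(-0.1686, -0.0004, 0.5296)

Intrinsics K: fx=559.0, fy=807.2, cx=325.7, cy=221.4
Marker side s = 0.183 m; corners in marker frame (Z=0):
  M0 = (-0.0915, +0.0915, 0)
  M1 = (+0.0915, +0.0915, 0)
  M2 = (+0.0915, -0.0915, 0)
  M3 = (-0.0915, -0.0915, 0)
Detected image corners:
  c0 = (15.020893, 240.905440) px
  c1 = (160.685679, 418.078447) px
  c2 = (283.019557, 200.362078) px
  c3 = (134.856549, 25.793999) px
Planar DLT: solve 8×8 A·h = b for H (H[2,2]=1):
  H  [+790.23724 -658.17227 +147.69852]
  H  [+942.33234 +1187.66462 +220.83371]
  H  [-0.08461 +0.02318 +1.00000]
B = K⁻¹H; ‖b₁‖=1.888118, ‖b₂‖=1.888118; λ = 2/(‖b₁‖+‖b₂‖) = 0.529628, sign → tz>0 ⇒ λ=+0.529628
r₁ = λ·B[:,0] = (+0.77483,+0.63058,-0.04481); r₂ = λ·B[:,1] = (-0.63074,+0.77589,+0.01228)
r₃ = r₁×r₂ = (+0.04251,+0.01875,+0.99892); SVD([r₁ r₂ r₃]) → R = UVᵀ:
  R  [+0.77483 -0.63074 +0.04251]
  R  [+0.63058 +0.77589 +0.01875]
  R  [-0.04481 +0.01228 +0.99892]
t = (-0.16865, -0.00037, +0.52963) m
tr R = 2.549640; θ = arccos((tr R − 1)/2) = 0.684366 rad = 39.211°
axis k = ((R−Rᵀ)₃₂, (R−Rᵀ)₁₃, (R−Rᵀ)₂₁) / (2 sinθ) = (-0.005121, +0.069069, +0.997599)
rvec = θ·k = (-0.003504, +0.047268, +0.682722)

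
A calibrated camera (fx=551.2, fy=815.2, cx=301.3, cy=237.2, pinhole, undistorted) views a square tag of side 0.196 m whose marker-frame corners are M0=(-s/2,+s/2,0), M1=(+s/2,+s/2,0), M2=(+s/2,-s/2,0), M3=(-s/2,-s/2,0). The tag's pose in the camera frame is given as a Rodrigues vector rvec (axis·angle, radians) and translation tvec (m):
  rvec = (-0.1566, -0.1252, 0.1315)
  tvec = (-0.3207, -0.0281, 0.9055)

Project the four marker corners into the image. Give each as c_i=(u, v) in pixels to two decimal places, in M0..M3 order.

Intrinsics K: fx=551.2, fy=815.2, cx=301.3, cy=237.2
Marker side s = 0.196 m; corners in marker frame (Z=0):
  M0 = (-0.0980, +0.0980, 0)
  M1 = (+0.0980, +0.0980, 0)
  M2 = (+0.0980, -0.0980, 0)
  M3 = (-0.0980, -0.0980, 0)
rvec = (-0.1566, -0.1252, 0.1315), |rvec| = θ = 0.23977 rad = 13.738°
Rodrigues: sinθ=0.23748, 1−cosθ=0.02861; R = I + sinθ·[k]× + (1−cosθ)·[k]×²:
    [+0.98360 -0.12049 -0.13425]
    [+0.14000 +0.97919 +0.14691]
    [+0.11376 -0.16330 +0.98000]
t = (-0.3207, -0.0281, 0.9055) m
M0: Pc = R·M0+t = (-0.42890, +0.05414, +0.87835); u = 551.2·(-0.42890)/0.87835 + 301.3 = 32.1476, v = 815.2·(+0.05414)/0.87835 + 237.2 = 287.4484
M1: Pc = R·M1+t = (-0.23612, +0.08158, +0.90065); u = 551.2·(-0.23612)/0.90065 + 301.3 = 156.7960, v = 815.2·(+0.08158)/0.90065 + 237.2 = 311.0412
M2: Pc = R·M2+t = (-0.21250, -0.11034, +0.93265); u = 551.2·(-0.21250)/0.93265 + 301.3 = 175.7118, v = 815.2·(-0.11034)/0.93265 + 237.2 = 140.7547
M3: Pc = R·M3+t = (-0.40528, -0.13778, +0.91035); u = 551.2·(-0.40528)/0.91035 + 301.3 = 55.9090, v = 815.2·(-0.13778)/0.91035 + 237.2 = 113.8207

c0=(32.15, 287.45) c1=(156.80, 311.04) c2=(175.71, 140.75) c3=(55.91, 113.82)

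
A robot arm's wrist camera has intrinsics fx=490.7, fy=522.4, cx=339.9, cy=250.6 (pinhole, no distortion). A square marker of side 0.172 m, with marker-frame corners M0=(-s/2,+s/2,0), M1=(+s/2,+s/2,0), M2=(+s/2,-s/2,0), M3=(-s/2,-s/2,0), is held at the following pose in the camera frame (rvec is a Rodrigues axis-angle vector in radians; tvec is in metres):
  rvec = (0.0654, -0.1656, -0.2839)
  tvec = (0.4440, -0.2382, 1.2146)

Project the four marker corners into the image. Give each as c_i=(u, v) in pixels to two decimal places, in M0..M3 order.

Intrinsics K: fx=490.7, fy=522.4, cx=339.9, cy=250.6
Marker side s = 0.172 m; corners in marker frame (Z=0):
  M0 = (-0.0860, +0.0860, 0)
  M1 = (+0.0860, +0.0860, 0)
  M2 = (+0.0860, -0.0860, 0)
  M3 = (-0.0860, -0.0860, 0)
rvec = (0.0654, -0.1656, -0.2839), |rvec| = θ = 0.33511 rad = 19.200°
Rodrigues: sinθ=0.32887, 1−cosθ=0.05563; R = I + sinθ·[k]× + (1−cosθ)·[k]×²:
    [+0.94649 +0.27325 -0.17171]
    [-0.28398 +0.95796 -0.04090]
    [+0.15332 +0.08747 +0.98430]
t = (0.4440, -0.2382, 1.2146) m
M0: Pc = R·M0+t = (+0.38610, -0.13139, +1.20894); u = 490.7·(+0.38610)/1.20894 + 339.9 = 496.6161, v = 522.4·(-0.13139)/1.20894 + 250.6 = 193.8230
M1: Pc = R·M1+t = (+0.54890, -0.18024, +1.23531); u = 490.7·(+0.54890)/1.23531 + 339.9 = 557.9381, v = 522.4·(-0.18024)/1.23531 + 250.6 = 174.3791
M2: Pc = R·M2+t = (+0.50190, -0.34501, +1.22026); u = 490.7·(+0.50190)/1.22026 + 339.9 = 541.7267, v = 522.4·(-0.34501)/1.22026 + 250.6 = 102.9011
M3: Pc = R·M3+t = (+0.33910, -0.29616, +1.19389); u = 490.7·(+0.33910)/1.19389 + 339.9 = 479.2739, v = 522.4·(-0.29616)/1.19389 + 250.6 = 121.0112

c0=(496.62, 193.82) c1=(557.94, 174.38) c2=(541.73, 102.90) c3=(479.27, 121.01)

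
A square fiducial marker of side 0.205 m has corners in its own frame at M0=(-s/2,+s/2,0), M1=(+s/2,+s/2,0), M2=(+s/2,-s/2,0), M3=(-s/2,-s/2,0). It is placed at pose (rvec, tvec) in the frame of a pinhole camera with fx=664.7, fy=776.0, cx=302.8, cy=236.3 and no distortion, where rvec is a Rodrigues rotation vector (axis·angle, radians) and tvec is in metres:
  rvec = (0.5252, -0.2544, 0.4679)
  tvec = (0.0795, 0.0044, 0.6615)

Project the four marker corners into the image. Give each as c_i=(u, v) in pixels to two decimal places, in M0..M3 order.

Intrinsics K: fx=664.7, fy=776.0, cx=302.8, cy=236.3
Marker side s = 0.205 m; corners in marker frame (Z=0):
  M0 = (-0.1025, +0.1025, 0)
  M1 = (+0.1025, +0.1025, 0)
  M2 = (+0.1025, -0.1025, 0)
  M3 = (-0.1025, -0.1025, 0)
rvec = (0.5252, -0.2544, 0.4679), |rvec| = θ = 0.74799 rad = 42.857°
Rodrigues: sinθ=0.68016, 1−cosθ=0.26694; R = I + sinθ·[k]× + (1−cosθ)·[k]×²:
    [+0.86467 -0.48922 -0.11409]
    [+0.36173 +0.76394 -0.53437]
    [+0.34858 +0.42079 +0.83752]
t = (0.0795, 0.0044, 0.6615) m
M0: Pc = R·M0+t = (-0.05927, +0.04563, +0.66890); u = 664.7·(-0.05927)/0.66890 + 302.8 = 243.8988, v = 776.0·(+0.04563)/0.66890 + 236.3 = 289.2322
M1: Pc = R·M1+t = (+0.11798, +0.11978, +0.74036); u = 664.7·(+0.11798)/0.74036 + 302.8 = 408.7259, v = 776.0·(+0.11978)/0.74036 + 236.3 = 361.8466
M2: Pc = R·M2+t = (+0.21827, -0.03683, +0.65410); u = 664.7·(+0.21827)/0.65410 + 302.8 = 524.6110, v = 776.0·(-0.03683)/0.65410 + 236.3 = 192.6100
M3: Pc = R·M3+t = (+0.04102, -0.11098, +0.58264); u = 664.7·(+0.04102)/0.58264 + 302.8 = 349.5940, v = 776.0·(-0.11098)/0.58264 + 236.3 = 88.4885

c0=(243.90, 289.23) c1=(408.73, 361.85) c2=(524.61, 192.61) c3=(349.59, 88.49)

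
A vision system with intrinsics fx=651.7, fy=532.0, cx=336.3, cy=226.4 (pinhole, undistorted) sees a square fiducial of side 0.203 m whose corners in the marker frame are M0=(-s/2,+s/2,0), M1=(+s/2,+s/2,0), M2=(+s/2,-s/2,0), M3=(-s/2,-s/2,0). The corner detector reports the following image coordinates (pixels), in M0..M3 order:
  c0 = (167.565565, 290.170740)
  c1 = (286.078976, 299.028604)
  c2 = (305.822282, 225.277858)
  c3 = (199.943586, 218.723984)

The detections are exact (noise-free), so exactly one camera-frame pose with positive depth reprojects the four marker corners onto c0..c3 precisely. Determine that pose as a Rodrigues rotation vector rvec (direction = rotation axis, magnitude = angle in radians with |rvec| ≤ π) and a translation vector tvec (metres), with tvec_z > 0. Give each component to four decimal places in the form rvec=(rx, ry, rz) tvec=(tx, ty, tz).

Intrinsics K: fx=651.7, fy=532.0, cx=336.3, cy=226.4
Marker side s = 0.203 m; corners in marker frame (Z=0):
  M0 = (-0.1015, +0.1015, 0)
  M1 = (+0.1015, +0.1015, 0)
  M2 = (+0.1015, -0.1015, 0)
  M3 = (-0.1015, -0.1015, 0)
Detected image corners:
  c0 = (167.565565, 290.170740) px
  c1 = (286.078976, 299.028604) px
  c2 = (305.822282, 225.277858) px
  c3 = (199.943586, 218.723984) px
Planar DLT: solve 8×8 A·h = b for H (H[2,2]=1):
  H  [+528.05607 -267.03330 +240.07397]
  H  [+13.06137 +208.57804 +256.13782]
  H  [-0.09511 -0.57683 +1.00000]
B = K⁻¹H; ‖b₁‖=0.867042, ‖b₂‖=0.867042; λ = 2/(‖b₁‖+‖b₂‖) = 1.153346, sign → tz>0 ⇒ λ=+1.153346
r₁ = λ·B[:,0] = (+0.99113,+0.07500,-0.10969); r₂ = λ·B[:,1] = (-0.12927,+0.73531,-0.66529)
r₃ = r₁×r₂ = (+0.03076,+0.67357,+0.73848); SVD([r₁ r₂ r₃]) → R = UVᵀ:
  R  [+0.99113 -0.12927 +0.03076]
  R  [+0.07500 +0.73531 +0.67357]
  R  [-0.10969 -0.66529 +0.73848]
t = (-0.17030, +0.06447, +1.15335) m
tr R = 2.464924; θ = arccos((tr R − 1)/2) = 0.748865 rad = 42.907°
axis k = ((R−Rᵀ)₃₂, (R−Rᵀ)₁₃, (R−Rᵀ)₂₁) / (2 sinθ) = (-0.983287, +0.103153, +0.150018)
rvec = θ·k = (-0.736350, +0.077248, +0.112343)

rvec=(-0.7363, 0.0772, 0.1123) tvec=(-0.1703, 0.0645, 1.1533)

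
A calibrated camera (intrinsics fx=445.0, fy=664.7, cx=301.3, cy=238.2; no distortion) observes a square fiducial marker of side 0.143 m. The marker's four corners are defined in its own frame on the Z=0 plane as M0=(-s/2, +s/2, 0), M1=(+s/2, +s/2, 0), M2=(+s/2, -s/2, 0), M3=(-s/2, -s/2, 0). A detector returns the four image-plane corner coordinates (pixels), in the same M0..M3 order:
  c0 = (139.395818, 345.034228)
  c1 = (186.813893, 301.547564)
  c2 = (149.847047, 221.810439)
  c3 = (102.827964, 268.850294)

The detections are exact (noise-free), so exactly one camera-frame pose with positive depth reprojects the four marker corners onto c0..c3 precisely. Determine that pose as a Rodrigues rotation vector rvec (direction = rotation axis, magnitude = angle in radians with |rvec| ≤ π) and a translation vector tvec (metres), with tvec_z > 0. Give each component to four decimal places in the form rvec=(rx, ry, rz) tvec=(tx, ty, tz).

rvec=(0.1981, 0.2048, -0.5503) tvec=(-0.3547, 0.0710, 1.0066)

Intrinsics K: fx=445.0, fy=664.7, cx=301.3, cy=238.2
Marker side s = 0.143 m; corners in marker frame (Z=0):
  M0 = (-0.0715, +0.0715, 0)
  M1 = (+0.0715, +0.0715, 0)
  M2 = (+0.0715, -0.0715, 0)
  M3 = (-0.0715, -0.0715, 0)
Detected image corners:
  c0 = (139.395818, 345.034228) px
  c1 = (186.813893, 301.547564) px
  c2 = (149.847047, 221.810439) px
  c3 = (102.827964, 268.850294) px
Planar DLT: solve 8×8 A·h = b for H (H[2,2]=1):
  H  [+295.02871 +275.93506 +144.48194]
  H  [-385.53127 +581.98428 +285.06696]
  H  [-0.24312 +0.13022 +1.00000]
B = K⁻¹H; ‖b₁‖=0.993456, ‖b₂‖=0.993456; λ = 2/(‖b₁‖+‖b₂‖) = 1.006587, sign → tz>0 ⇒ λ=+1.006587
r₁ = λ·B[:,0] = (+0.83305,-0.49613,-0.24472); r₂ = λ·B[:,1] = (+0.53542,+0.83436,+0.13107)
r₃ = r₁×r₂ = (+0.13915,-0.24022,+0.96069); SVD([r₁ r₂ r₃]) → R = UVᵀ:
  R  [+0.83305 +0.53542 +0.13915]
  R  [-0.49613 +0.83436 -0.24022]
  R  [-0.24472 +0.13107 +0.96069]
t = (-0.35472, +0.07097, +1.00659) m
tr R = 2.628096; θ = arccos((tr R − 1)/2) = 0.619708 rad = 35.507°
axis k = ((R−Rᵀ)₃₂, (R−Rᵀ)₁₃, (R−Rᵀ)₂₁) / (2 sinθ) = (+0.319638, +0.330468, -0.888044)
rvec = θ·k = (+0.198082, +0.204794, -0.550328)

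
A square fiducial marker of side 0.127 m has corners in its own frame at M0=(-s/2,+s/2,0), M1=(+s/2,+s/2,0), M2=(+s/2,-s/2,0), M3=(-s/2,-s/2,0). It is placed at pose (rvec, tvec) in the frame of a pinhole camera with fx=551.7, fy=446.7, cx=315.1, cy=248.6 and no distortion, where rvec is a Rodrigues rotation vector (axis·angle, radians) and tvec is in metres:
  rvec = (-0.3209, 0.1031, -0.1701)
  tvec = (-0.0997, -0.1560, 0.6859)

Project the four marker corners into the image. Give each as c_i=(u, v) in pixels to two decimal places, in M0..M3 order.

c0=(189.59, 191.90) c1=(291.78, 175.44) c2=(278.18, 104.12) c3=(182.06, 120.58)

Intrinsics K: fx=551.7, fy=446.7, cx=315.1, cy=248.6
Marker side s = 0.127 m; corners in marker frame (Z=0):
  M0 = (-0.0635, +0.0635, 0)
  M1 = (+0.0635, +0.0635, 0)
  M2 = (+0.0635, -0.0635, 0)
  M3 = (-0.0635, -0.0635, 0)
rvec = (-0.3209, 0.1031, -0.1701), |rvec| = θ = 0.37755 rad = 21.632°
Rodrigues: sinθ=0.36864, 1−cosθ=0.07043; R = I + sinθ·[k]× + (1−cosθ)·[k]×²:
    [+0.98045 +0.14974 +0.12764]
    [-0.18243 +0.93482 +0.30467]
    [-0.07370 -0.32200 +0.94387]
t = (-0.0997, -0.1560, 0.6859) m
M0: Pc = R·M0+t = (-0.15245, -0.08505, +0.67013); u = 551.7·(-0.15245)/0.67013 + 315.1 = 189.5925, v = 446.7·(-0.08505)/0.67013 + 248.6 = 191.9043
M1: Pc = R·M1+t = (-0.02793, -0.10822, +0.66077); u = 551.7·(-0.02793)/0.66077 + 315.1 = 291.7781, v = 446.7·(-0.10822)/0.66077 + 248.6 = 175.4383
M2: Pc = R·M2+t = (-0.04695, -0.22695, +0.70167); u = 551.7·(-0.04695)/0.70167 + 315.1 = 278.1847, v = 446.7·(-0.22695)/0.70167 + 248.6 = 104.1201
M3: Pc = R·M3+t = (-0.17147, -0.20378, +0.71103); u = 551.7·(-0.17147)/0.71103 + 315.1 = 182.0551, v = 446.7·(-0.20378)/0.71103 + 248.6 = 120.5780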